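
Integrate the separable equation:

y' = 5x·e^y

Separating variables and integrating:
-e^(-y) = 5x²/2 + C

General solution: y = -ln(C - 5x²/2)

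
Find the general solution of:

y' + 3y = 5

Using integrating factor method:

General solution: y = 5/3 + Ce^(-3x)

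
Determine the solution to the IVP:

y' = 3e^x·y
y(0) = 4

General solution: y = Ce^(3e^x)
Applying IC y(0) = 4:
Particular solution: y = 4e^(3(e^x - 1))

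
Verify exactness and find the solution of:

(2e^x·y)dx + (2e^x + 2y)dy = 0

Verify exactness: ∂M/∂y = ∂N/∂x ✓
Find F(x,y) such that ∂F/∂x = M, ∂F/∂y = N
Solution: 2e^x·y + y² = C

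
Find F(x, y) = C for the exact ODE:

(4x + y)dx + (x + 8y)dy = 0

Verify exactness: ∂M/∂y = ∂N/∂x ✓
Find F(x,y) such that ∂F/∂x = M, ∂F/∂y = N
Solution: 2x² + xy + 4y² = C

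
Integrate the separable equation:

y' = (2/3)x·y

Separating variables and integrating:
ln|y| = x^2/3 + C

General solution: y = Ce^(x^2/3)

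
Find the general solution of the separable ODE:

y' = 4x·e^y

Separating variables and integrating:
-e^(-y) = 2x² + C

General solution: y = -ln(C - 2x²)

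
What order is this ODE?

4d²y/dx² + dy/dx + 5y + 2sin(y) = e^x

The order is 2 (highest derivative is of order 2).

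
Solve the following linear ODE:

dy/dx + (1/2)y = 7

Using integrating factor method:

General solution: y = 14 + Ce^(-x/2)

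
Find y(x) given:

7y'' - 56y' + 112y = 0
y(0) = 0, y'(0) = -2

General solution: y = (C₁ + C₂x)e^(4x)
Repeated root r = 4
Applying ICs: C₁ = 0, C₂ = -2
Particular solution: y = -2xe^(4x)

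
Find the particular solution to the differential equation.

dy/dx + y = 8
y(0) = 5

General solution: y = 8 + Ce^(-x)
Applying y(0) = 5: C = 5 - 8 = -3
Particular solution: y = 8 - 3e^(-x)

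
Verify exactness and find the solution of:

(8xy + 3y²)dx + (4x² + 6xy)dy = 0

Verify exactness: ∂M/∂y = ∂N/∂x ✓
Find F(x,y) such that ∂F/∂x = M, ∂F/∂y = N
Solution: 4x²y + 3xy² = C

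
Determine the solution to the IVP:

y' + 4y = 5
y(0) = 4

General solution: y = 5/4 + Ce^(-4x)
Applying y(0) = 4: C = 4 - 5/4 = 11/4
Particular solution: y = 5/4 + (11/4)e^(-4x)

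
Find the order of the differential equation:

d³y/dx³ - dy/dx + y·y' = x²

The order is 3 (highest derivative is of order 3).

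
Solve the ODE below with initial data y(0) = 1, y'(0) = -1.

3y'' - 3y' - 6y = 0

General solution: y = C₁e^(2x) + C₂e^(-x)
Applying ICs: C₁ = 0, C₂ = 1
Particular solution: y = e^(-x)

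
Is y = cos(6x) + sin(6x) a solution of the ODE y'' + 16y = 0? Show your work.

Verification:
y'' = -36cos(6x) - 36sin(6x)
y'' + 16y ≠ 0 (frequency mismatch: got 36 instead of 16)

No, it is not a solution.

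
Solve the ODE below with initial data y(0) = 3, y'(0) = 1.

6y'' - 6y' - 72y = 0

General solution: y = C₁e^(4x) + C₂e^(-3x)
Applying ICs: C₁ = 10/7, C₂ = 11/7
Particular solution: y = (10/7)e^(4x) + (11/7)e^(-3x)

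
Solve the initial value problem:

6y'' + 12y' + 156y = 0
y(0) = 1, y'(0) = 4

General solution: y = e^(-x)(C₁cos(5x) + C₂sin(5x))
Complex roots r = -1 ± 5i
Applying ICs: C₁ = 1, C₂ = 1
Particular solution: y = e^(-x)(cos(5x) + sin(5x))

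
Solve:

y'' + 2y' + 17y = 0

Characteristic equation: r² + 2r + 17 = 0
Roots: r = -1 ± 4i (complex conjugates)
General solution: y = e^(-x)(C₁cos(4x) + C₂sin(4x))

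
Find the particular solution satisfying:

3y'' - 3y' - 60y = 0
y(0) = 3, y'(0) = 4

General solution: y = C₁e^(5x) + C₂e^(-4x)
Applying ICs: C₁ = 16/9, C₂ = 11/9
Particular solution: y = (16/9)e^(5x) + (11/9)e^(-4x)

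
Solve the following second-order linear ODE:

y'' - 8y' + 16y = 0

Characteristic equation: r² - 8r + 16 = 0
Factored: (r - 4)² = 0
Repeated root: r = 4
General solution: y = (C₁ + C₂x)e^(4x)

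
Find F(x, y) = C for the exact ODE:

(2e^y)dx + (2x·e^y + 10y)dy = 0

Verify exactness: ∂M/∂y = ∂N/∂x ✓
Find F(x,y) such that ∂F/∂x = M, ∂F/∂y = N
Solution: 2x·e^y + 5y² = C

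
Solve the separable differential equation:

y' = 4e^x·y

Separating variables and integrating:
ln|y| = 4e^x + C

General solution: y = Ce^(4e^x)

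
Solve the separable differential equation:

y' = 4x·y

Separating variables and integrating:
ln|y| = 2x^2 + C

General solution: y = Ce^(2x^2)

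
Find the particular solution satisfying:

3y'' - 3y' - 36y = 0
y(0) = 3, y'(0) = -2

General solution: y = C₁e^(4x) + C₂e^(-3x)
Applying ICs: C₁ = 1, C₂ = 2
Particular solution: y = e^(4x) + 2e^(-3x)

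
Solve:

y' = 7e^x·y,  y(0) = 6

General solution: y = Ce^(7e^x)
Applying IC y(0) = 6:
Particular solution: y = 6e^(7(e^x - 1))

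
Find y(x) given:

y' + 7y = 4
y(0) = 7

General solution: y = 4/7 + Ce^(-7x)
Applying y(0) = 7: C = 7 - 4/7 = 45/7
Particular solution: y = 4/7 + (45/7)e^(-7x)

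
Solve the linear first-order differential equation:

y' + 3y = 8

Using integrating factor method:

General solution: y = 8/3 + Ce^(-3x)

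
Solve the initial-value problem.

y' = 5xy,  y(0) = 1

General solution: y = Ce^(5x²/2)
Applying IC y(0) = 1:
Particular solution: y = e^(5x²/2)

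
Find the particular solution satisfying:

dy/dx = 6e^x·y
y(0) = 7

General solution: y = Ce^(6e^x)
Applying IC y(0) = 7:
Particular solution: y = 7e^(6(e^x - 1))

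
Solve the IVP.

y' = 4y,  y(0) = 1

General solution: y = Ce^(4x)
Applying IC y(0) = 1:
Particular solution: y = e^(4x)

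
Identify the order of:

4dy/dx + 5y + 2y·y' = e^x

The order is 1 (highest derivative is of order 1).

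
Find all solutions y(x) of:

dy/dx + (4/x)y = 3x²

Using integrating factor method:

General solution: y = (3/7)x^3 + Cx^(-4)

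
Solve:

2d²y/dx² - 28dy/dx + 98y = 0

Characteristic equation: 2r² - 28r + 98 = 0
Divide by 2: r² - 14r + 49 = 0
Factored: (r - 7)² = 0
Repeated root: r = 7
General solution: y = (C₁ + C₂x)e^(7x)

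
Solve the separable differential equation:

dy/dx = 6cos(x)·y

Separating variables and integrating:
ln|y| = 6sin(x) + C

General solution: y = Ce^(6sin(x))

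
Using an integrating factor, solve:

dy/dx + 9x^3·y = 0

Using integrating factor method:

General solution: y = Ce^(-9x^4/4)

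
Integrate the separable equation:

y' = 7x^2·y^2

Separating variables and integrating:
-1/y = 7x^3/3 + C

General solution: y^-1 = (-7/3)x^3 + C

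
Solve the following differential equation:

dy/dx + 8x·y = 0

Using integrating factor method:

General solution: y = Ce^(-4x^2)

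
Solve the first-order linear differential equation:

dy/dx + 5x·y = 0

Using integrating factor method:

General solution: y = Ce^(-5x^2/2)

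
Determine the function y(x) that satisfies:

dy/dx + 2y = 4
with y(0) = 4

General solution: y = 2 + Ce^(-2x)
Applying y(0) = 4: C = 4 - 2 = 2
Particular solution: y = 2 + 2e^(-2x)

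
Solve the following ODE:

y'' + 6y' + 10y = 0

Characteristic equation: r² + 6r + 10 = 0
Roots: r = -3 ± i (complex conjugates)
General solution: y = e^(-3x)(C₁cos(x) + C₂sin(x))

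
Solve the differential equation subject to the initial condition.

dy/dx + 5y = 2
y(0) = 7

General solution: y = 2/5 + Ce^(-5x)
Applying y(0) = 7: C = 7 - 2/5 = 33/5
Particular solution: y = 2/5 + (33/5)e^(-5x)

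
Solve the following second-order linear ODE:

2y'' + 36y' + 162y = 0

Characteristic equation: 2r² + 36r + 162 = 0
Divide by 2: r² + 18r + 81 = 0
Factored: (r + 9)² = 0
Repeated root: r = -9
General solution: y = (C₁ + C₂x)e^(-9x)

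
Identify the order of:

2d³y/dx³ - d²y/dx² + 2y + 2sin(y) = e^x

The order is 3 (highest derivative is of order 3).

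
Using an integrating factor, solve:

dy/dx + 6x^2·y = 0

Using integrating factor method:

General solution: y = Ce^(-2x^3)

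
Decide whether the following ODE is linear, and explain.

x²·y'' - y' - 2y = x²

Linear (y and its derivatives appear to the first power only, no products of y terms)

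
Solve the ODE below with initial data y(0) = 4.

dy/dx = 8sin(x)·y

General solution: y = Ce^(-8cos(x))
Applying IC y(0) = 4:
Particular solution: y = 4e^(8(1-cos(x)))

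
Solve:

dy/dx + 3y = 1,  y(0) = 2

General solution: y = 1/3 + Ce^(-3x)
Applying y(0) = 2: C = 2 - 1/3 = 5/3
Particular solution: y = 1/3 + (5/3)e^(-3x)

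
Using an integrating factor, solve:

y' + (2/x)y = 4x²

Using integrating factor method:

General solution: y = (4/5)x^3 + Cx^(-2)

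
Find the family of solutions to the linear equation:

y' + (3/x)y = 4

Using integrating factor method:

General solution: y = x + Cx^(-3)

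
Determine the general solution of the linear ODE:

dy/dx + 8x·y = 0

Using integrating factor method:

General solution: y = Ce^(-4x^2)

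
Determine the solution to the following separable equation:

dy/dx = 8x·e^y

Separating variables and integrating:
-e^(-y) = 4x² + C

General solution: y = -ln(C - 4x²)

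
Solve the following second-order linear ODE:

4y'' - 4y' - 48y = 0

Characteristic equation: 4r² - 4r - 48 = 0
Divide by 4: r² - r - 12 = 0
Roots: r = 4, -3 (distinct real)
General solution: y = C₁e^(4x) + C₂e^(-3x)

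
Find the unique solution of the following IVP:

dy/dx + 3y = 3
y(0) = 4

General solution: y = 1 + Ce^(-3x)
Applying y(0) = 4: C = 4 - 1 = 3
Particular solution: y = 1 + 3e^(-3x)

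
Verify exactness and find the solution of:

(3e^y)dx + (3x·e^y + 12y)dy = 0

Verify exactness: ∂M/∂y = ∂N/∂x ✓
Find F(x,y) such that ∂F/∂x = M, ∂F/∂y = N
Solution: 3x·e^y + 6y² = C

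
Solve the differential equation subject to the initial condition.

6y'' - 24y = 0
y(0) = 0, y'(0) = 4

General solution: y = C₁e^(2x) + C₂e^(-2x)
Applying ICs: C₁ = 1, C₂ = -1
Particular solution: y = e^(2x) - e^(-2x)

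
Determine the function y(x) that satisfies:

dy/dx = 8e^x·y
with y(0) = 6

General solution: y = Ce^(8e^x)
Applying IC y(0) = 6:
Particular solution: y = 6e^(8(e^x - 1))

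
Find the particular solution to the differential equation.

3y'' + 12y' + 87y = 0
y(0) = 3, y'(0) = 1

General solution: y = e^(-2x)(C₁cos(5x) + C₂sin(5x))
Complex roots r = -2 ± 5i
Applying ICs: C₁ = 3, C₂ = 7/5
Particular solution: y = e^(-2x)(3cos(5x) + (7/5)sin(5x))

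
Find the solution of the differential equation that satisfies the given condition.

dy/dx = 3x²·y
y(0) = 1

General solution: y = Ce^(x³)
Applying IC y(0) = 1:
Particular solution: y = e^(x³)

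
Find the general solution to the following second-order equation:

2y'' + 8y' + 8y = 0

Characteristic equation: 2r² + 8r + 8 = 0
Divide by 2: r² + 4r + 4 = 0
Factored: (r + 2)² = 0
Repeated root: r = -2
General solution: y = (C₁ + C₂x)e^(-2x)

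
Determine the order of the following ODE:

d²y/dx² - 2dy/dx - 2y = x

The order is 2 (highest derivative is of order 2).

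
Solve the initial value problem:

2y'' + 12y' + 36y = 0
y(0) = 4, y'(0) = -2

General solution: y = e^(-3x)(C₁cos(3x) + C₂sin(3x))
Complex roots r = -3 ± 3i
Applying ICs: C₁ = 4, C₂ = 10/3
Particular solution: y = e^(-3x)(4cos(3x) + (10/3)sin(3x))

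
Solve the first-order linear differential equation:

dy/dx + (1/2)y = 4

Using integrating factor method:

General solution: y = 8 + Ce^(-x/2)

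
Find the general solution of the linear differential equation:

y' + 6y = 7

Using integrating factor method:

General solution: y = 7/6 + Ce^(-6x)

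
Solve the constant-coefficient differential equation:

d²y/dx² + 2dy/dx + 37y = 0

Characteristic equation: r² + 2r + 37 = 0
Roots: r = -1 ± 6i (complex conjugates)
General solution: y = e^(-x)(C₁cos(6x) + C₂sin(6x))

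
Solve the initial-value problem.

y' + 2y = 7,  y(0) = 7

General solution: y = 7/2 + Ce^(-2x)
Applying y(0) = 7: C = 7 - 7/2 = 7/2
Particular solution: y = 7/2 + (7/2)e^(-2x)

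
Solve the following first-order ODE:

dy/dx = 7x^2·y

Separating variables and integrating:
ln|y| = 7x^3/3 + C

General solution: y = Ce^(7x^3/3)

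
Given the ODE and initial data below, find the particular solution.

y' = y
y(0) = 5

General solution: y = Ce^x
Applying IC y(0) = 5:
Particular solution: y = 5e^x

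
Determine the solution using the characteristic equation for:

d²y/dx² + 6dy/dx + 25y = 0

Characteristic equation: r² + 6r + 25 = 0
Roots: r = -3 ± 4i (complex conjugates)
General solution: y = e^(-3x)(C₁cos(4x) + C₂sin(4x))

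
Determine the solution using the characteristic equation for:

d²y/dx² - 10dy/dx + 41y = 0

Characteristic equation: r² - 10r + 41 = 0
Roots: r = 5 ± 4i (complex conjugates)
General solution: y = e^(5x)(C₁cos(4x) + C₂sin(4x))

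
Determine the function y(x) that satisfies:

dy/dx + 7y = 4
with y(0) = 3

General solution: y = 4/7 + Ce^(-7x)
Applying y(0) = 3: C = 3 - 4/7 = 17/7
Particular solution: y = 4/7 + (17/7)e^(-7x)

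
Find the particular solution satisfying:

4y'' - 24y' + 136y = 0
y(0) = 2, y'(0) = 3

General solution: y = e^(3x)(C₁cos(5x) + C₂sin(5x))
Complex roots r = 3 ± 5i
Applying ICs: C₁ = 2, C₂ = -3/5
Particular solution: y = e^(3x)(2cos(5x) - (3/5)sin(5x))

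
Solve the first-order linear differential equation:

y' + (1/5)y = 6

Using integrating factor method:

General solution: y = 30 + Ce^(-x/5)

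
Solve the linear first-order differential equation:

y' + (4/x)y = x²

Using integrating factor method:

General solution: y = (1/7)x^3 + Cx^(-4)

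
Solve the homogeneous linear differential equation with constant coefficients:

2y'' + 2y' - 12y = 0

Characteristic equation: 2r² + 2r - 12 = 0
Divide by 2: r² + r - 6 = 0
Roots: r = 2, -3 (distinct real)
General solution: y = C₁e^(2x) + C₂e^(-3x)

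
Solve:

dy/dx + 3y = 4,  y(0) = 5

General solution: y = 4/3 + Ce^(-3x)
Applying y(0) = 5: C = 5 - 4/3 = 11/3
Particular solution: y = 4/3 + (11/3)e^(-3x)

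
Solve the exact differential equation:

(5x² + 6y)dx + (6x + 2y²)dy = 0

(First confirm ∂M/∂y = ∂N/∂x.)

Verify exactness: ∂M/∂y = ∂N/∂x ✓
Find F(x,y) such that ∂F/∂x = M, ∂F/∂y = N
Solution: 5x³/3 + 6xy + 2y³/3 = C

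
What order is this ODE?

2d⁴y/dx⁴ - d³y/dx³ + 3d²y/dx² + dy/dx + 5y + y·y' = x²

The order is 4 (highest derivative is of order 4).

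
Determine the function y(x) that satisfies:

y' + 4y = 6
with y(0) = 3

General solution: y = 3/2 + Ce^(-4x)
Applying y(0) = 3: C = 3 - 3/2 = 3/2
Particular solution: y = 3/2 + (3/2)e^(-4x)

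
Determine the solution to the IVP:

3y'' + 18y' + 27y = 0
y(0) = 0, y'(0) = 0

General solution: y = (C₁ + C₂x)e^(-3x)
Repeated root r = -3
Applying ICs: C₁ = 0, C₂ = 0
Particular solution: y = 0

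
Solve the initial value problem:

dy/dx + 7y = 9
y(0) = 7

General solution: y = 9/7 + Ce^(-7x)
Applying y(0) = 7: C = 7 - 9/7 = 40/7
Particular solution: y = 9/7 + (40/7)e^(-7x)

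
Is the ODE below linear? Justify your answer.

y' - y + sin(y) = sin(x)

No. Nonlinear (sin(y) is nonlinear in y)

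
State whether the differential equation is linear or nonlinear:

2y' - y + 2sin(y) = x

Nonlinear (sin(y) is nonlinear in y)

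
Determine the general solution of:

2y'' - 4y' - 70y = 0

Characteristic equation: 2r² - 4r - 70 = 0
Divide by 2: r² - 2r - 35 = 0
Roots: r = 7, -5 (distinct real)
General solution: y = C₁e^(7x) + C₂e^(-5x)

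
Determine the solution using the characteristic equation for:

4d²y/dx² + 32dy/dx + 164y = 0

Characteristic equation: 4r² + 32r + 164 = 0
Divide by 4: r² + 8r + 41 = 0
Roots: r = -4 ± 5i (complex conjugates)
General solution: y = e^(-4x)(C₁cos(5x) + C₂sin(5x))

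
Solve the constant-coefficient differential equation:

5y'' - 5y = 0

Characteristic equation: 5r² - 5 = 0
Divide by 5: r² - 1 = 0
Roots: r = 1, -1 (distinct real)
General solution: y = C₁e^x + C₂e^(-x)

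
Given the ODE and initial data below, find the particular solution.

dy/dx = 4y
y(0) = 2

General solution: y = Ce^(4x)
Applying IC y(0) = 2:
Particular solution: y = 2e^(4x)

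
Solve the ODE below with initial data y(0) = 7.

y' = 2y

General solution: y = Ce^(2x)
Applying IC y(0) = 7:
Particular solution: y = 7e^(2x)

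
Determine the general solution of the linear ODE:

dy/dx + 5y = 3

Using integrating factor method:

General solution: y = 3/5 + Ce^(-5x)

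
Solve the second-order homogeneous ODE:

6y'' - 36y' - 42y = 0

Characteristic equation: 6r² - 36r - 42 = 0
Divide by 6: r² - 6r - 7 = 0
Roots: r = 7, -1 (distinct real)
General solution: y = C₁e^(7x) + C₂e^(-x)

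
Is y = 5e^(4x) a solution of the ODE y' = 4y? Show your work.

Verification:
y = 5e^(4x)
y' = 20e^(4x)
4y = 20e^(4x)
y' = 4y ✓

Yes, it is a solution.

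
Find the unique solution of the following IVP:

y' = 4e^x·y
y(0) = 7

General solution: y = Ce^(4e^x)
Applying IC y(0) = 7:
Particular solution: y = 7e^(4(e^x - 1))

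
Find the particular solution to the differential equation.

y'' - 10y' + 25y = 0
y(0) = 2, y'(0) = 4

General solution: y = (C₁ + C₂x)e^(5x)
Repeated root r = 5
Applying ICs: C₁ = 2, C₂ = -6
Particular solution: y = (2 - 6x)e^(5x)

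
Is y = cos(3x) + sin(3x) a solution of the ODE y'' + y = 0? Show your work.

Verification:
y'' = -9cos(3x) - 9sin(3x)
y'' + y ≠ 0 (frequency mismatch: got 9 instead of 1)

No, it is not a solution.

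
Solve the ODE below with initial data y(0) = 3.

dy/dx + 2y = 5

General solution: y = 5/2 + Ce^(-2x)
Applying y(0) = 3: C = 3 - 5/2 = 1/2
Particular solution: y = 5/2 + (1/2)e^(-2x)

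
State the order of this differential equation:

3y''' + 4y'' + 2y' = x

The order is 3 (highest derivative is of order 3).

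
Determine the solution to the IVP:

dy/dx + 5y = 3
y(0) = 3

General solution: y = 3/5 + Ce^(-5x)
Applying y(0) = 3: C = 3 - 3/5 = 12/5
Particular solution: y = 3/5 + (12/5)e^(-5x)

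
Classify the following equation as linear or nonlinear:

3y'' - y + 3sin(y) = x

Nonlinear (sin(y) is nonlinear in y)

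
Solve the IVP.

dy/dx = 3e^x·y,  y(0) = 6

General solution: y = Ce^(3e^x)
Applying IC y(0) = 6:
Particular solution: y = 6e^(3(e^x - 1))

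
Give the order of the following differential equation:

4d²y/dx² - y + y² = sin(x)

The order is 2 (highest derivative is of order 2).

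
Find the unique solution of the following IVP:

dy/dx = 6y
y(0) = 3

General solution: y = Ce^(6x)
Applying IC y(0) = 3:
Particular solution: y = 3e^(6x)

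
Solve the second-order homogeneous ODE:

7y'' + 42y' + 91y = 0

Characteristic equation: 7r² + 42r + 91 = 0
Divide by 7: r² + 6r + 13 = 0
Roots: r = -3 ± 2i (complex conjugates)
General solution: y = e^(-3x)(C₁cos(2x) + C₂sin(2x))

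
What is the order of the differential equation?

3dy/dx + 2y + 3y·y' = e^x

The order is 1 (highest derivative is of order 1).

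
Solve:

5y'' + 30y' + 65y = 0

Characteristic equation: 5r² + 30r + 65 = 0
Divide by 5: r² + 6r + 13 = 0
Roots: r = -3 ± 2i (complex conjugates)
General solution: y = e^(-3x)(C₁cos(2x) + C₂sin(2x))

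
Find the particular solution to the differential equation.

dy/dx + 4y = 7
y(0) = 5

General solution: y = 7/4 + Ce^(-4x)
Applying y(0) = 5: C = 5 - 7/4 = 13/4
Particular solution: y = 7/4 + (13/4)e^(-4x)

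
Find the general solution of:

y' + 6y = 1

Using integrating factor method:

General solution: y = 1/6 + Ce^(-6x)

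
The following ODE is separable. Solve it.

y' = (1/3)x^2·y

Separating variables and integrating:
ln|y| = x^3/9 + C

General solution: y = Ce^(x^3/9)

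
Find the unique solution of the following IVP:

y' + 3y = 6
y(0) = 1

General solution: y = 2 + Ce^(-3x)
Applying y(0) = 1: C = 1 - 2 = -1
Particular solution: y = 2 - e^(-3x)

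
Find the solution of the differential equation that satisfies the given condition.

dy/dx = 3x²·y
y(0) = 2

General solution: y = Ce^(x³)
Applying IC y(0) = 2:
Particular solution: y = 2e^(x³)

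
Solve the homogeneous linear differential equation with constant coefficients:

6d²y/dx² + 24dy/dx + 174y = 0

Characteristic equation: 6r² + 24r + 174 = 0
Divide by 6: r² + 4r + 29 = 0
Roots: r = -2 ± 5i (complex conjugates)
General solution: y = e^(-2x)(C₁cos(5x) + C₂sin(5x))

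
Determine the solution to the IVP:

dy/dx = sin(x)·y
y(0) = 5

General solution: y = Ce^(-cos(x))
Applying IC y(0) = 5:
Particular solution: y = 5e^(1-cos(x))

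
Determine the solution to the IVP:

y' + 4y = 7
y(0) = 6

General solution: y = 7/4 + Ce^(-4x)
Applying y(0) = 6: C = 6 - 7/4 = 17/4
Particular solution: y = 7/4 + (17/4)e^(-4x)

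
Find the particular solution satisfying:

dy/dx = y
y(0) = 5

General solution: y = Ce^x
Applying IC y(0) = 5:
Particular solution: y = 5e^x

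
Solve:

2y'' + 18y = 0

Characteristic equation: 2r² + 18 = 0
Divide by 2: r² + 9 = 0
Roots: r = ±3i (complex conjugates)
General solution: y = C₁cos(3x) + C₂sin(3x)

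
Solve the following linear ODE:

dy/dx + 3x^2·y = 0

Using integrating factor method:

General solution: y = Ce^(-x^3)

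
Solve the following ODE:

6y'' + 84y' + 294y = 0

Characteristic equation: 6r² + 84r + 294 = 0
Divide by 6: r² + 14r + 49 = 0
Factored: (r + 7)² = 0
Repeated root: r = -7
General solution: y = (C₁ + C₂x)e^(-7x)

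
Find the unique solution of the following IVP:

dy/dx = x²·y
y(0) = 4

General solution: y = Ce^(x³/3)
Applying IC y(0) = 4:
Particular solution: y = 4e^(x³/3)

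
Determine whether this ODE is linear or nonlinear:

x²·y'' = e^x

Linear (y and its derivatives appear to the first power only, no products of y terms)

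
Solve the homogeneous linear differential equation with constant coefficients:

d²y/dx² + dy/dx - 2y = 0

Characteristic equation: r² + r - 2 = 0
Roots: r = 1, -2 (distinct real)
General solution: y = C₁e^x + C₂e^(-2x)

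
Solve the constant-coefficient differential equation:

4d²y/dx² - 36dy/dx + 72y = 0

Characteristic equation: 4r² - 36r + 72 = 0
Divide by 4: r² - 9r + 18 = 0
Roots: r = 6, 3 (distinct real)
General solution: y = C₁e^(6x) + C₂e^(3x)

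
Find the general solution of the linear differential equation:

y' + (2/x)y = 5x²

Using integrating factor method:

General solution: y = x^3 + Cx^(-2)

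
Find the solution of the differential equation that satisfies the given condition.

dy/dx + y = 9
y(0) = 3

General solution: y = 9 + Ce^(-x)
Applying y(0) = 3: C = 3 - 9 = -6
Particular solution: y = 9 - 6e^(-x)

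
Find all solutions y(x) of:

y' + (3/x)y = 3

Using integrating factor method:

General solution: y = (3/4)x + Cx^(-3)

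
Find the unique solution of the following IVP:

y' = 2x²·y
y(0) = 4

General solution: y = Ce^(2x³/3)
Applying IC y(0) = 4:
Particular solution: y = 4e^(2x³/3)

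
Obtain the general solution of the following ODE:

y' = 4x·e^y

Separating variables and integrating:
-e^(-y) = 2x² + C

General solution: y = -ln(C - 2x²)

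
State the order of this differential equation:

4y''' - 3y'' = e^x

The order is 3 (highest derivative is of order 3).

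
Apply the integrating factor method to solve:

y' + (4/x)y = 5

Using integrating factor method:

General solution: y = x + Cx^(-4)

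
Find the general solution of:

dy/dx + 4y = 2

Using integrating factor method:

General solution: y = 1/2 + Ce^(-4x)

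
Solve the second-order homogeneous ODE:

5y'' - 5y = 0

Characteristic equation: 5r² - 5 = 0
Divide by 5: r² - 1 = 0
Roots: r = 1, -1 (distinct real)
General solution: y = C₁e^x + C₂e^(-x)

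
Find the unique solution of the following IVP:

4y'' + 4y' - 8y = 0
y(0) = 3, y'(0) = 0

General solution: y = C₁e^x + C₂e^(-2x)
Applying ICs: C₁ = 2, C₂ = 1
Particular solution: y = 2e^x + e^(-2x)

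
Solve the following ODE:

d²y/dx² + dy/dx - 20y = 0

Characteristic equation: r² + r - 20 = 0
Roots: r = 4, -5 (distinct real)
General solution: y = C₁e^(4x) + C₂e^(-5x)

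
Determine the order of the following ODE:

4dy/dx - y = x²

The order is 1 (highest derivative is of order 1).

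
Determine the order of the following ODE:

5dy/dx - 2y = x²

The order is 1 (highest derivative is of order 1).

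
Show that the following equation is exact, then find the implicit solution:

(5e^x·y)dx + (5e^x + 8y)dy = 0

Verify exactness: ∂M/∂y = ∂N/∂x ✓
Find F(x,y) such that ∂F/∂x = M, ∂F/∂y = N
Solution: 5e^x·y + 4y² = C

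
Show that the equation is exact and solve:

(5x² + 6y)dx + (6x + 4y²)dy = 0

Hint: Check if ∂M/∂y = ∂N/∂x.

Verify exactness: ∂M/∂y = ∂N/∂x ✓
Find F(x,y) such that ∂F/∂x = M, ∂F/∂y = N
Solution: 5x³/3 + 6xy + 4y³/3 = C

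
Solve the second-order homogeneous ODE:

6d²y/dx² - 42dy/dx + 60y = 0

Characteristic equation: 6r² - 42r + 60 = 0
Divide by 6: r² - 7r + 10 = 0
Roots: r = 5, 2 (distinct real)
General solution: y = C₁e^(5x) + C₂e^(2x)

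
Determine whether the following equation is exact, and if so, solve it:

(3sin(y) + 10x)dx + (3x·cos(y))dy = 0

Verify exactness: ∂M/∂y = ∂N/∂x ✓
Find F(x,y) such that ∂F/∂x = M, ∂F/∂y = N
Solution: 3x·sin(y) + 5x² = C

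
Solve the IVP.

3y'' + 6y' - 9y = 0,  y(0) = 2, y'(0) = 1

General solution: y = C₁e^x + C₂e^(-3x)
Applying ICs: C₁ = 7/4, C₂ = 1/4
Particular solution: y = (7/4)e^x + (1/4)e^(-3x)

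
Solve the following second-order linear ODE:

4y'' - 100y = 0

Characteristic equation: 4r² - 100 = 0
Divide by 4: r² - 25 = 0
Roots: r = 5, -5 (distinct real)
General solution: y = C₁e^(5x) + C₂e^(-5x)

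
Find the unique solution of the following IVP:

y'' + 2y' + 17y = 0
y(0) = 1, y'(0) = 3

General solution: y = e^(-x)(C₁cos(4x) + C₂sin(4x))
Complex roots r = -1 ± 4i
Applying ICs: C₁ = 1, C₂ = 1
Particular solution: y = e^(-x)(cos(4x) + sin(4x))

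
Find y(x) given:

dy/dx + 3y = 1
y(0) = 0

General solution: y = 1/3 + Ce^(-3x)
Applying y(0) = 0: C = 0 - 1/3 = -1/3
Particular solution: y = 1/3 - (1/3)e^(-3x)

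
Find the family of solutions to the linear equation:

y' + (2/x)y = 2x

Using integrating factor method:

General solution: y = (1/2)x^2 + Cx^(-2)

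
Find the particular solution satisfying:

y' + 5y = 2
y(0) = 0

General solution: y = 2/5 + Ce^(-5x)
Applying y(0) = 0: C = 0 - 2/5 = -2/5
Particular solution: y = 2/5 - (2/5)e^(-5x)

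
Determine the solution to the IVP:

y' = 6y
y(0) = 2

General solution: y = Ce^(6x)
Applying IC y(0) = 2:
Particular solution: y = 2e^(6x)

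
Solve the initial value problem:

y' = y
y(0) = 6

General solution: y = Ce^x
Applying IC y(0) = 6:
Particular solution: y = 6e^x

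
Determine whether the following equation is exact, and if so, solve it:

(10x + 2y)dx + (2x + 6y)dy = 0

Verify exactness: ∂M/∂y = ∂N/∂x ✓
Find F(x,y) such that ∂F/∂x = M, ∂F/∂y = N
Solution: 5x² + 2xy + 3y² = C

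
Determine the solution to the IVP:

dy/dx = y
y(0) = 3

General solution: y = Ce^x
Applying IC y(0) = 3:
Particular solution: y = 3e^x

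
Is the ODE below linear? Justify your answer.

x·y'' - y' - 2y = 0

Yes. Linear (y and its derivatives appear to the first power only, no products of y terms)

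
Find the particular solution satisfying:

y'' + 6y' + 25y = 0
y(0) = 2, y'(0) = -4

General solution: y = e^(-3x)(C₁cos(4x) + C₂sin(4x))
Complex roots r = -3 ± 4i
Applying ICs: C₁ = 2, C₂ = 1/2
Particular solution: y = e^(-3x)(2cos(4x) + (1/2)sin(4x))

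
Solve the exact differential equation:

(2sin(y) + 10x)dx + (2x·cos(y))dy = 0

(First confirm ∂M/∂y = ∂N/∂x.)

Verify exactness: ∂M/∂y = ∂N/∂x ✓
Find F(x,y) such that ∂F/∂x = M, ∂F/∂y = N
Solution: 2x·sin(y) + 5x² = C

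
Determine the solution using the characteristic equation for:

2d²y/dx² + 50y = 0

Characteristic equation: 2r² + 50 = 0
Divide by 2: r² + 25 = 0
Roots: r = ±5i (complex conjugates)
General solution: y = C₁cos(5x) + C₂sin(5x)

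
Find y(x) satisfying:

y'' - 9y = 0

Characteristic equation: r² - 9 = 0
Roots: r = 3, -3 (distinct real)
General solution: y = C₁e^(3x) + C₂e^(-3x)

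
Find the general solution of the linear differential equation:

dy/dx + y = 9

Using integrating factor method:

General solution: y = 9 + Ce^(-x)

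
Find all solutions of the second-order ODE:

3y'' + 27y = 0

Characteristic equation: 3r² + 27 = 0
Divide by 3: r² + 9 = 0
Roots: r = ±3i (complex conjugates)
General solution: y = C₁cos(3x) + C₂sin(3x)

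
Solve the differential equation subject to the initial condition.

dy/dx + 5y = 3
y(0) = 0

General solution: y = 3/5 + Ce^(-5x)
Applying y(0) = 0: C = 0 - 3/5 = -3/5
Particular solution: y = 3/5 - (3/5)e^(-5x)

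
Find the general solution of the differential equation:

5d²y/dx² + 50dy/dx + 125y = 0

Characteristic equation: 5r² + 50r + 125 = 0
Divide by 5: r² + 10r + 25 = 0
Factored: (r + 5)² = 0
Repeated root: r = -5
General solution: y = (C₁ + C₂x)e^(-5x)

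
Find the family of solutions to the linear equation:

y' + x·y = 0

Using integrating factor method:

General solution: y = Ce^(-x^2/2)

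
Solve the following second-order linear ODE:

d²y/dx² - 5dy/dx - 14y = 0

Characteristic equation: r² - 5r - 14 = 0
Roots: r = 7, -2 (distinct real)
General solution: y = C₁e^(7x) + C₂e^(-2x)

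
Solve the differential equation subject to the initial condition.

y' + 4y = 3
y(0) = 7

General solution: y = 3/4 + Ce^(-4x)
Applying y(0) = 7: C = 7 - 3/4 = 25/4
Particular solution: y = 3/4 + (25/4)e^(-4x)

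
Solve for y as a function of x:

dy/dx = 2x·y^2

Separating variables and integrating:
-1/y = x^2 + C

General solution: y^-1 = -x^2 + C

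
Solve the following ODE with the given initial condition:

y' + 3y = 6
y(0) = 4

General solution: y = 2 + Ce^(-3x)
Applying y(0) = 4: C = 4 - 2 = 2
Particular solution: y = 2 + 2e^(-3x)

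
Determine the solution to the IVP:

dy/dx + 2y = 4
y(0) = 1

General solution: y = 2 + Ce^(-2x)
Applying y(0) = 1: C = 1 - 2 = -1
Particular solution: y = 2 - e^(-2x)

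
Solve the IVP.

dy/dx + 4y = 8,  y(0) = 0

General solution: y = 2 + Ce^(-4x)
Applying y(0) = 0: C = 0 - 2 = -2
Particular solution: y = 2 - 2e^(-4x)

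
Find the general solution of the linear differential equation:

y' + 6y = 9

Using integrating factor method:

General solution: y = 3/2 + Ce^(-6x)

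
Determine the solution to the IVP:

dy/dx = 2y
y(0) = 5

General solution: y = Ce^(2x)
Applying IC y(0) = 5:
Particular solution: y = 5e^(2x)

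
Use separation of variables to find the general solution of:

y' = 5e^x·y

Separating variables and integrating:
ln|y| = 5e^x + C

General solution: y = Ce^(5e^x)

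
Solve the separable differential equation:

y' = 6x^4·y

Separating variables and integrating:
ln|y| = 6x^5/5 + C

General solution: y = Ce^(6x^5/5)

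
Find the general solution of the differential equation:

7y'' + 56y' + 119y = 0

Characteristic equation: 7r² + 56r + 119 = 0
Divide by 7: r² + 8r + 17 = 0
Roots: r = -4 ± i (complex conjugates)
General solution: y = e^(-4x)(C₁cos(x) + C₂sin(x))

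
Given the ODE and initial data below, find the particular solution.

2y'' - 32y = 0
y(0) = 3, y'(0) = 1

General solution: y = C₁e^(4x) + C₂e^(-4x)
Applying ICs: C₁ = 13/8, C₂ = 11/8
Particular solution: y = (13/8)e^(4x) + (11/8)e^(-4x)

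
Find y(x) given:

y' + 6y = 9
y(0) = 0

General solution: y = 3/2 + Ce^(-6x)
Applying y(0) = 0: C = 0 - 3/2 = -3/2
Particular solution: y = 3/2 - (3/2)e^(-6x)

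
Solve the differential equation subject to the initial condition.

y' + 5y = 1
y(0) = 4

General solution: y = 1/5 + Ce^(-5x)
Applying y(0) = 4: C = 4 - 1/5 = 19/5
Particular solution: y = 1/5 + (19/5)e^(-5x)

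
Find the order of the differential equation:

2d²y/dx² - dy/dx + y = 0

The order is 2 (highest derivative is of order 2).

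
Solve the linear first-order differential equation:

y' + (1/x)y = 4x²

Using integrating factor method:

General solution: y = x^3 + C/x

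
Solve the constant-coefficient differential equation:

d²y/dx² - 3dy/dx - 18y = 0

Characteristic equation: r² - 3r - 18 = 0
Roots: r = 6, -3 (distinct real)
General solution: y = C₁e^(6x) + C₂e^(-3x)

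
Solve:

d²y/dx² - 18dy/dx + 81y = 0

Characteristic equation: r² - 18r + 81 = 0
Factored: (r - 9)² = 0
Repeated root: r = 9
General solution: y = (C₁ + C₂x)e^(9x)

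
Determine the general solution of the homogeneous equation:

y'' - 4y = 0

Characteristic equation: r² - 4 = 0
Roots: r = 2, -2 (distinct real)
General solution: y = C₁e^(2x) + C₂e^(-2x)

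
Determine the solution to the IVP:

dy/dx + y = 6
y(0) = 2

General solution: y = 6 + Ce^(-x)
Applying y(0) = 2: C = 2 - 6 = -4
Particular solution: y = 6 - 4e^(-x)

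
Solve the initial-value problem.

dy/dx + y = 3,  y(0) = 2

General solution: y = 3 + Ce^(-x)
Applying y(0) = 2: C = 2 - 3 = -1
Particular solution: y = 3 - e^(-x)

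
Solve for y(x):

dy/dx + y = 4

Using integrating factor method:

General solution: y = 4 + Ce^(-x)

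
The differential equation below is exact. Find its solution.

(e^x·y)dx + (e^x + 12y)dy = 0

Verify exactness: ∂M/∂y = ∂N/∂x ✓
Find F(x,y) such that ∂F/∂x = M, ∂F/∂y = N
Solution: e^x·y + 6y² = C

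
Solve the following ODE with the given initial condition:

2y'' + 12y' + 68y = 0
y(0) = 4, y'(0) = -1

General solution: y = e^(-3x)(C₁cos(5x) + C₂sin(5x))
Complex roots r = -3 ± 5i
Applying ICs: C₁ = 4, C₂ = 11/5
Particular solution: y = e^(-3x)(4cos(5x) + (11/5)sin(5x))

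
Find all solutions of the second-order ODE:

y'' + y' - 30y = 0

Characteristic equation: r² + r - 30 = 0
Roots: r = 5, -6 (distinct real)
General solution: y = C₁e^(5x) + C₂e^(-6x)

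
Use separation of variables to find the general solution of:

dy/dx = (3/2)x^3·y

Separating variables and integrating:
ln|y| = 3x^4/8 + C

General solution: y = Ce^(3x^4/8)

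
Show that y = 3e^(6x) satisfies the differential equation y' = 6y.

Verification:
y = 3e^(6x)
y' = 18e^(6x)
6y = 18e^(6x)
y' = 6y ✓

Yes, it is a solution.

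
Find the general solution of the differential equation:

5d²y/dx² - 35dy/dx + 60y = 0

Characteristic equation: 5r² - 35r + 60 = 0
Divide by 5: r² - 7r + 12 = 0
Roots: r = 3, 4 (distinct real)
General solution: y = C₁e^(3x) + C₂e^(4x)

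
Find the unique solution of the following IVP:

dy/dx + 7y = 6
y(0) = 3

General solution: y = 6/7 + Ce^(-7x)
Applying y(0) = 3: C = 3 - 6/7 = 15/7
Particular solution: y = 6/7 + (15/7)e^(-7x)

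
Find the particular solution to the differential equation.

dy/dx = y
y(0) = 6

General solution: y = Ce^x
Applying IC y(0) = 6:
Particular solution: y = 6e^x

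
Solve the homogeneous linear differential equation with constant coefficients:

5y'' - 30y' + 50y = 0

Characteristic equation: 5r² - 30r + 50 = 0
Divide by 5: r² - 6r + 10 = 0
Roots: r = 3 ± i (complex conjugates)
General solution: y = e^(3x)(C₁cos(x) + C₂sin(x))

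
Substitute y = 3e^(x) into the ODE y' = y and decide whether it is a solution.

Verification:
y = 3e^(x)
y' = 3e^(x)
y = 3e^(x)
y' = y ✓

Yes, it is a solution.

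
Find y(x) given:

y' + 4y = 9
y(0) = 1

General solution: y = 9/4 + Ce^(-4x)
Applying y(0) = 1: C = 1 - 9/4 = -5/4
Particular solution: y = 9/4 - (5/4)e^(-4x)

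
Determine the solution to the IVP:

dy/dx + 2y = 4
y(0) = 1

General solution: y = 2 + Ce^(-2x)
Applying y(0) = 1: C = 1 - 2 = -1
Particular solution: y = 2 - e^(-2x)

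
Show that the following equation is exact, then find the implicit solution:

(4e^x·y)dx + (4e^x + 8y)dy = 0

Verify exactness: ∂M/∂y = ∂N/∂x ✓
Find F(x,y) such that ∂F/∂x = M, ∂F/∂y = N
Solution: 4e^x·y + 4y² = C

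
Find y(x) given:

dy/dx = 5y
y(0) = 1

General solution: y = Ce^(5x)
Applying IC y(0) = 1:
Particular solution: y = e^(5x)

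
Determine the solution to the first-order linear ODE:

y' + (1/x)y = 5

Using integrating factor method:

General solution: y = (5/2)x + C/x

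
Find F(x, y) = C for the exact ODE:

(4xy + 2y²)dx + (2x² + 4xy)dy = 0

Verify exactness: ∂M/∂y = ∂N/∂x ✓
Find F(x,y) such that ∂F/∂x = M, ∂F/∂y = N
Solution: 2x²y + 2xy² = C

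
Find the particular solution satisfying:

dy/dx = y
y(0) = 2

General solution: y = Ce^x
Applying IC y(0) = 2:
Particular solution: y = 2e^x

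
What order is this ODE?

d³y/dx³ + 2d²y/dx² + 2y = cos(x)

The order is 3 (highest derivative is of order 3).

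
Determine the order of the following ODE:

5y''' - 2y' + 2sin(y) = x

The order is 3 (highest derivative is of order 3).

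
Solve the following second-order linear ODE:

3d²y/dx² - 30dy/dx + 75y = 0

Characteristic equation: 3r² - 30r + 75 = 0
Divide by 3: r² - 10r + 25 = 0
Factored: (r - 5)² = 0
Repeated root: r = 5
General solution: y = (C₁ + C₂x)e^(5x)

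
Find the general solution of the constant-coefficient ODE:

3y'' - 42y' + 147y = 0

Characteristic equation: 3r² - 42r + 147 = 0
Divide by 3: r² - 14r + 49 = 0
Factored: (r - 7)² = 0
Repeated root: r = 7
General solution: y = (C₁ + C₂x)e^(7x)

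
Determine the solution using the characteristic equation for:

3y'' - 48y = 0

Characteristic equation: 3r² - 48 = 0
Divide by 3: r² - 16 = 0
Roots: r = 4, -4 (distinct real)
General solution: y = C₁e^(4x) + C₂e^(-4x)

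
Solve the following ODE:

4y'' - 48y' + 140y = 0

Characteristic equation: 4r² - 48r + 140 = 0
Divide by 4: r² - 12r + 35 = 0
Roots: r = 5, 7 (distinct real)
General solution: y = C₁e^(5x) + C₂e^(7x)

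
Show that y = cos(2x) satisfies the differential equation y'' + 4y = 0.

Verification:
y'' = -4cos(2x)
y'' + 4y = 0 ✓

Yes, it is a solution.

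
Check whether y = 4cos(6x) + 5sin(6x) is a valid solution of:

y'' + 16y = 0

Verification:
y'' = -144cos(6x) - 180sin(6x)
y'' + 16y ≠ 0 (frequency mismatch: got 36 instead of 16)

No, it is not a solution.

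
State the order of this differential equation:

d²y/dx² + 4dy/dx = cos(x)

The order is 2 (highest derivative is of order 2).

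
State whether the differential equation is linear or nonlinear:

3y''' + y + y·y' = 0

Nonlinear (product y·y')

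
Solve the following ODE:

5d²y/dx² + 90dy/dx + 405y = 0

Characteristic equation: 5r² + 90r + 405 = 0
Divide by 5: r² + 18r + 81 = 0
Factored: (r + 9)² = 0
Repeated root: r = -9
General solution: y = (C₁ + C₂x)e^(-9x)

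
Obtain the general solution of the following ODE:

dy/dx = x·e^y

Separating variables and integrating:
-e^(-y) = x²/2 + C

General solution: y = -ln(C - x²/2)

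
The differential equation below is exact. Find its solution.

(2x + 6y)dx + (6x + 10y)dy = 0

Verify exactness: ∂M/∂y = ∂N/∂x ✓
Find F(x,y) such that ∂F/∂x = M, ∂F/∂y = N
Solution: x² + 6xy + 5y² = C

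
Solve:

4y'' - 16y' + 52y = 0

Characteristic equation: 4r² - 16r + 52 = 0
Divide by 4: r² - 4r + 13 = 0
Roots: r = 2 ± 3i (complex conjugates)
General solution: y = e^(2x)(C₁cos(3x) + C₂sin(3x))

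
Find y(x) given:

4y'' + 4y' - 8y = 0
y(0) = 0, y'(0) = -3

General solution: y = C₁e^x + C₂e^(-2x)
Applying ICs: C₁ = -1, C₂ = 1
Particular solution: y = -e^x + e^(-2x)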